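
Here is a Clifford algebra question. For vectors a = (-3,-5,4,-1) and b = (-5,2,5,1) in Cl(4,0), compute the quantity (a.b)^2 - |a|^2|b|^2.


a . b = (-3)*(-5) + (-5)*2 + 4*5 + (-1)*1
= 15 + (-10) + 20 + (-1) = 24
|a|^2 = (-3)^2 + (-5)^2 + 4^2 + (-1)^2 = 51
|b|^2 = (-5)^2 + 2^2 + 5^2 + 1^2 = 55
(a.b)^2 = 24^2 = 576
|a|^2 * |b|^2 = 51 * 55 = 2805
Result = 576 - 2805 = -2229


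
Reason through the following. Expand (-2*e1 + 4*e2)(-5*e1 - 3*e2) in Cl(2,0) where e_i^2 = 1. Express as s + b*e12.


Expand: (-2*e1 + 4*e2)(-5*e1 - 3*e2)
= (-2)*(-5)*e1e1 + (-2)*(-3)*e1e2 + 4*(-5)*e2e1 + 4*(-3)*e2e2
Using e1^2 = e2^2 = 1, e2e1 = -e1e2:
Scalar part s = (-2)*(-5) + 4*(-3) = 10 + (-12) = -2
Bivector part b = (-2)*(-3) - 4*(-5) = 6 - (-20) = 26
uv = -2 + 26*e12


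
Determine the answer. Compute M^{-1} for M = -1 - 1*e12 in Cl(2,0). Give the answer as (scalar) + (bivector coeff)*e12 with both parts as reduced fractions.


M = -1 - 1*e12, where e12^2 = -1.
Since M commutes with its reverse ~M = a - b*e12, M * ~M = a^2 - b^2*e12^2 = a^2 + b^2.
So M^{-1} = ~M / (a^2 + b^2) = (a - b*e12)/(a^2 + b^2).
a^2 + b^2 = 1 + 1 = 2
Scalar part = -1/2 = -1/2
Bivector coeff = 1/2 = 1/2
M^{-1} = -1/2 + 1/2*e12


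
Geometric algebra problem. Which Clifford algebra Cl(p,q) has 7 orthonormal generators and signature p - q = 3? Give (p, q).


We need p + q = 7 and p - q = 3.
Adding: 2p = 7 + 3 = 10, so p = 5.
Then q = 7 - 5 = 2.
(p, q) = (5, 2)


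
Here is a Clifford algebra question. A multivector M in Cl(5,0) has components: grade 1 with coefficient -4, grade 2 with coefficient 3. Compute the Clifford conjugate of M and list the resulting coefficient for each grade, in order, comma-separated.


Clifford conjugate sign for grade k: (-1)^(k(k+1)/2)
Grade 1: (-1)^(1*2/2) = (-1)^1 = -1, coeff -4 -> 4
Grade 2: (-1)^(2*3/2) = (-1)^3 = -1, coeff 3 -> -3
Conjugated coefficients: 4, -3


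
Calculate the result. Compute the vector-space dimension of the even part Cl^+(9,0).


Even subalgebra dimension = 2^(n-1)
n = 9 + 0 = 9
2^(9 - 1) = 2^8 = 256
Verification: sum of C(9,k) for even k = 1 + 36 + 126 + 84 + 9 = 256
Result = 256


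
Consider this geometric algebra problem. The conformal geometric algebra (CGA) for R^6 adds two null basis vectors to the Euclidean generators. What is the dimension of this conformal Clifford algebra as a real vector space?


The conformal model of R^6 uses Cl(7,1): the 6 Euclidean generators plus two extra orthogonal generators e+ (e+^2 = +1) and e- (e-^2 = -1), from which the null vectors e0, einf are built.
Number of generators m = 6 + 2 = 8.
dim Cl(p,q) = 2^m = 2^8 = 256


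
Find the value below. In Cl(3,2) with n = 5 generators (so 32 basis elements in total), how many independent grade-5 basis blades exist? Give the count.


Number of grade-k basis blades in Cl(p,q) with n = p + q is C(n, k).
n = 3 + 2 = 5
C(5, 5) = 5! / (5! * 0!)
= 120 / (120 * 1)
= 1


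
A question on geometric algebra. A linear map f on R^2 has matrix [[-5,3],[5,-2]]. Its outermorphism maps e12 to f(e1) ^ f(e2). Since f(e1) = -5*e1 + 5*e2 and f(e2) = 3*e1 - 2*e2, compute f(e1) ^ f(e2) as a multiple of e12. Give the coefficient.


The outermorphism of a linear map f sends e1^e2 to f(e1)^f(e2).
f(e1) = -5*e1 + 5*e2
f(e2) = 3*e1 - 2*e2
f(e1) ^ f(e2) = (-5*e1 + 5*e2) ^ (3*e1 - 2*e2)
= (-5)*(-2)*e12 + 5*3*e21
= (10 - 15)*e12
= -5*e12
Coefficient = -5


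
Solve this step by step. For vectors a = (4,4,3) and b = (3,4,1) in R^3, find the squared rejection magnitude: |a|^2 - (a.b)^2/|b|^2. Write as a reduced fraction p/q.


|a|^2 = 4^2 + 4^2 + 3^2 = 41
|b|^2 = 3^2 + 4^2 + 1^2 = 26
a . b = 4*3 + 4*4 + 3*1 = 31
(a.b)^2 = 31^2 = 961
|rej|^2 = 41 - 961/26
= (1066 - 961)/26
= 105/26
In lowest terms: 105/26


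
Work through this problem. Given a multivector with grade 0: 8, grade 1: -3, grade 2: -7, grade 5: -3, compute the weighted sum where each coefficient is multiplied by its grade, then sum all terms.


Grade-weighted sum = sum of grade_k * coefficient_k
0*8 = 0
1*(-3) = -3
2*(-7) = -14
5*(-3) = -15
Total = 0 + (-3) + (-14) + (-15) = -32


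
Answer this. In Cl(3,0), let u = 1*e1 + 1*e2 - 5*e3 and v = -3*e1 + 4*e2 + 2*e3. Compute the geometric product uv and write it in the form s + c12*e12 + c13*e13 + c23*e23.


In Cl(3,0): e_i^2 = 1, e_ie_j = -e_je_i for i != j.
Scalar part = u . v = 1*(-3) + 1*4 + (-5)*2
= -3 + 4 + (-10) = -9
e12 coeff = 1*4 - 1*(-3) = 4 - (-3) = 7
e13 coeff = 1*2 - (-5)*(-3) = 2 - 15 = -13
e23 coeff = 1*2 - (-5)*4 = 2 - (-20) = 22
uv = -9 + 7*e12 - 13*e13 + 22*e23


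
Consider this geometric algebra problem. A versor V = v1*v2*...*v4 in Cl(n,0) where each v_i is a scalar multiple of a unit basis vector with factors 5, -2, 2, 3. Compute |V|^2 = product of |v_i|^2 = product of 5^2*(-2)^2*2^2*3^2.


Each vector v_i has |v_i|^2 = s_i^2
Squared scales: 5^2 = 25, (-2)^2 = 4, 2^2 = 4, 3^2 = 9
|V|^2 = 25 * 4 * 4 * 9
= 3600


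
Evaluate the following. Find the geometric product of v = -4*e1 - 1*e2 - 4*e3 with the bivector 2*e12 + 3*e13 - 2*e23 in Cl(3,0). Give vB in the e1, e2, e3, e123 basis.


vB has grade-1 (vector) and grade-3 (trivector) parts: vB = (v _| B) + (v ^ B).
Vector part <vB>_1:
  e1: -v2*b12 - v3*b13 = -(-1)*(2) - (-4)*(3) = 14
  e2: v1*b12 - v3*b23 = (-4)*(2) - (-4)*(-2) = -16
  e3: v1*b13 + v2*b23 = (-4)*(3) + (-1)*(-2) = -10
Trivector part <vB>_3:
  e123: v1*b23 - v2*b13 + v3*b12 = (-4)*(-2) - (-1)*(3) + (-4)*(2) = 3
vB = 14*e1 - 16*e2 - 10*e3 + 3*e123


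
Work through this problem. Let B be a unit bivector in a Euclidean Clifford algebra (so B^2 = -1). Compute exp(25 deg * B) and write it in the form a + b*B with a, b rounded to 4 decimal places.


For a unit bivector B with B^2 = -1, the exponential series gives
e^(theta*B) = cos(theta) + sin(theta)*B (the GA analogue of Euler's formula).
theta = 25 degrees = 0.436332 rad
cos(25 deg) = 0.9063
sin(25 deg) = 0.4226
exp(theta*B) = 0.9063 + 0.4226*B


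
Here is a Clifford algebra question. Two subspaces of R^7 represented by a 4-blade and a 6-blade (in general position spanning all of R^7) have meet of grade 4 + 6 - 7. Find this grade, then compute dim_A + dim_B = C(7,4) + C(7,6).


Meet grade = grade(A) + grade(B) - n
= 4 + 6 - 7 = 3
C(7,4) = 35
C(7,6) = 7
dim_A + dim_B = 35 + 7 = 42


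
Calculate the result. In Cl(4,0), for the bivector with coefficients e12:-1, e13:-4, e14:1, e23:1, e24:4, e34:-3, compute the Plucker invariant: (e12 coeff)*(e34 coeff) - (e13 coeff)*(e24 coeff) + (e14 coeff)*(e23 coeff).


Plucker relation: af - be + cd
a*f = (-1)*(-3) = 3
b*e = (-4)*4 = -16
c*d = 1*1 = 1
af - be + cd = 3 - (-16) + 1
= 20


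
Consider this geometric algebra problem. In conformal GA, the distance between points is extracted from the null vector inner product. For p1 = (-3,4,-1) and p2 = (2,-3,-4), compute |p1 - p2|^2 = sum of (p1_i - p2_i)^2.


p1 - p2 = (-5, 7, 3)
|p1 - p2|^2 = (-5)^2 + 7^2 + 3^2
= 25 + 49 + 9
= 83


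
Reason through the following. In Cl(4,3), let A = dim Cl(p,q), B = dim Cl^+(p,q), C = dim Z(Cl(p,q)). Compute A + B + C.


n = 4 + 3 = 7
Total dim = 2^7 = 128
Even subalgebra dim = 2^6 = 64
n is odd, so center dim = 2
Sum = 128 + 64 + 2 = 194


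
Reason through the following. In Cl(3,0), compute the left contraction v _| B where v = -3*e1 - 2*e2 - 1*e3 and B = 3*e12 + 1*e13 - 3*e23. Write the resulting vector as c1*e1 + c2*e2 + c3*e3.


Left contraction v _| B = <vB>_1 (grade-1 part of the geometric product vB).
Using e1_|e12 = e2, e2_|e12 = -e1, e1_|e13 = e3, e3_|e13 = -e1, e2_|e23 = e3, e3_|e23 = -e2:
e1 coeff: -v2*b12 - v3*b13 = -(-2)*(3) - (-1)*(1) = 7
e2 coeff: v1*b12 - v3*b23 = (-3)*(3) - (-1)*(-3) = -12
e3 coeff: v1*b13 + v2*b23 = (-3)*(1) + (-2)*(-3) = 3
v _| B = 7*e1 - 12*e2 + 3*e3


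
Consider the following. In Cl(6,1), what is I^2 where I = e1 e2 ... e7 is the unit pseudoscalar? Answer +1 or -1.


The pseudoscalar I = e1...e_n (product of all n generators) of Cl(p,q) satisfies I^2 = (-1)^(q + n(n-1)/2).
p = 6, q = 1, n = p + q = 7
n(n-1)/2 = 7 * 6 / 2 = 21
Exponent = q + n(n-1)/2 = 1 + 21 = 22
I^2 = (-1)^22 = +1


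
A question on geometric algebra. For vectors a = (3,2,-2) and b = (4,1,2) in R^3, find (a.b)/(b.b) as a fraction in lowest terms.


Projection coefficient = (a . b) / (b . b)
a . b = 3*4 + 2*1 + (-2)*2
= 12 + 2 + (-4) = 10
b . b = 4^2 + 1^2 + 2^2
= 16 + 1 + 4 = 21
Coefficient = 10/21
In lowest terms: 10/21


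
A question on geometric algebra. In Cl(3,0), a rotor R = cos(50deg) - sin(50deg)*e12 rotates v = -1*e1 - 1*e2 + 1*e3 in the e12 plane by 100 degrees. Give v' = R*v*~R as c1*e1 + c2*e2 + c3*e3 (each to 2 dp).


Rotor R = cos(50deg) - sin(50deg)*e12
Rotation angle theta = 2 * 50 = 100 degrees in the e12 plane (e1 -> e2).
The component perpendicular to the plane (e3) is invariant: v'_3 = v3 = 1.00
cos(100deg) = -0.1736, sin(100deg) = 0.9848
v'_1 = v1*cos(theta) - v2*sin(theta) = -1*(-0.1736) - (-1)*0.9848 = 1.16
v'_2 = v1*sin(theta) + v2*cos(theta) = -1*0.9848 + (-1)*(-0.1736) = -0.81
v' = 1.16*e1 - 0.81*e2 + 1.00*e3


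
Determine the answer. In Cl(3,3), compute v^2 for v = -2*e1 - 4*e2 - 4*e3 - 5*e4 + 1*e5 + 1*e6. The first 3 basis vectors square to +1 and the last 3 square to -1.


v^2 = sum of c_i^2 * e_i^2
Positive signature terms (e_i^2 = +1): (-2)^2 + (-4)^2 + (-4)^2 = 36
Negative signature terms (e_j^2 = -1): (-5)^2 + 1^2 + 1^2 = 27
v^2 = 36 - 27 = 9


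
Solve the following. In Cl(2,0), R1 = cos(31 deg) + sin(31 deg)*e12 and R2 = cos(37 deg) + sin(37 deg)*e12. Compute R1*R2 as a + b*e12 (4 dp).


Same-plane rotors commute and their half-angles add:
R1*R2 = cos(a1 + a2) + sin(a1 + a2)*e12.
a1 + a2 = 31 + 37 = 68 deg
cos(68 deg) = 0.3746
sin(68 deg) = 0.9272
R1*R2 = 0.3746 + 0.9272*e12


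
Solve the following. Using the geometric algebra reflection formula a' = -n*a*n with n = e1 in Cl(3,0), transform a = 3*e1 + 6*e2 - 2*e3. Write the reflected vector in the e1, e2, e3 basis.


Reflection formula: a' = -n*a*n, with n = e1 (unit vector, n^2 = 1).
For reflection through hyperplane perp to e1:
The component along e1 flips sign, others stay.
a = (3, 6, -2)
a' = (-3, 6, -2)
a' = -3*e1 + 6*e2 - 2*e3


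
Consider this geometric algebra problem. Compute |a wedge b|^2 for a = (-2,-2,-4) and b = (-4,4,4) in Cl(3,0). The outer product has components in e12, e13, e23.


a wedge b = (a1*b2 - a2*b1)*e12 + (a1*b3 - a3*b1)*e13 + (a2*b3 - a3*b2)*e23
e12 coeff: (-2)*4 - (-2)*(-4) = -8 - 8 = -16
e13 coeff: (-2)*4 - (-4)*(-4) = -8 - 16 = -24
e23 coeff: (-2)*4 - (-4)*4 = -8 - (-16) = 8
|a wedge b|^2 = (-16)^2 + (-24)^2 + 8^2
= 256 + 576 + 64
= 896


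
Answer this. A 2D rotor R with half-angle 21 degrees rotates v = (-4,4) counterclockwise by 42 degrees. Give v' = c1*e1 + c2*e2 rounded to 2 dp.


Rotor R = cos(21deg) - sin(21deg)*e12
Rotation angle theta = 2 * 21 = 42 degrees
v' = R*v*~R rotates v by theta.
cos(42deg) = 0.7431, sin(42deg) = 0.6691
v'_1 = -4*cos(42deg) - 4*sin(42deg)
= -4*0.7431 - 4*0.6691
= -5.65
v'_2 = -4*sin(42deg) + 4*cos(42deg)
= -4*0.6691 + 4*0.7431
= 0.30
v' = -5.65*e1 + 0.30*e2


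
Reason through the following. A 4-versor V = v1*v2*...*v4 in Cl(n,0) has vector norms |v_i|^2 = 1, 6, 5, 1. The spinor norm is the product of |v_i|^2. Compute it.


Spinor norm N(V) = |v1|^2 * |v2|^2 * ... * |v4|^2
= 1 * 6 * 5 * 1
Running product: 1, 6, 30, 30
N(V) = 30


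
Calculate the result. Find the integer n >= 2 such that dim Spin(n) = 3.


dim Spin(n) = dim so(n) = n(n-1)/2.
Solve n(n-1)/2 = 3, i.e. n^2 - n - 6 = 0.
Discriminant = 1 + 8*3 = 25
n = (1 + sqrt(25))/2 = (1 + 5)/2 = 3


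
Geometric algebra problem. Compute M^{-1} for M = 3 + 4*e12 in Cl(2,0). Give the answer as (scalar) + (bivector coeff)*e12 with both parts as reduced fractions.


M = 3 + 4*e12, where e12^2 = -1.
Since M commutes with its reverse ~M = a - b*e12, M * ~M = a^2 - b^2*e12^2 = a^2 + b^2.
So M^{-1} = ~M / (a^2 + b^2) = (a - b*e12)/(a^2 + b^2).
a^2 + b^2 = 9 + 16 = 25
Scalar part = 3/25 = 3/25
Bivector coeff = -4/25 = -4/25
M^{-1} = 3/25 - 4/25*e12


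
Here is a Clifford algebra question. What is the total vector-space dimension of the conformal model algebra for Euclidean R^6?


The conformal model of R^6 uses Cl(7,1): the 6 Euclidean generators plus two extra orthogonal generators e+ (e+^2 = +1) and e- (e-^2 = -1), from which the null vectors e0, einf are built.
Number of generators m = 6 + 2 = 8.
dim Cl(p,q) = 2^m = 2^8 = 256


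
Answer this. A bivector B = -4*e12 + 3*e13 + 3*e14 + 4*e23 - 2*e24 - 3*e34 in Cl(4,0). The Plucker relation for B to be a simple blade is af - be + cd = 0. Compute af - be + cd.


Plucker relation: af - be + cd
a*f = (-4)*(-3) = 12
b*e = 3*(-2) = -6
c*d = 3*4 = 12
af - be + cd = 12 - (-6) + 12
= 30


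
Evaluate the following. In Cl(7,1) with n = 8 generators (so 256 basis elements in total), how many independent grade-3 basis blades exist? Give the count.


Number of grade-k basis blades in Cl(p,q) with n = p + q is C(n, k).
n = 7 + 1 = 8
C(8, 3) = 8! / (3! * 5!)
= 40320 / (6 * 120)
= 56


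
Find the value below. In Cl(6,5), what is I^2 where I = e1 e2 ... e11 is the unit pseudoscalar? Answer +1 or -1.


The pseudoscalar I = e1...e_n (product of all n generators) of Cl(p,q) satisfies I^2 = (-1)^(q + n(n-1)/2).
p = 6, q = 5, n = p + q = 11
n(n-1)/2 = 11 * 10 / 2 = 55
Exponent = q + n(n-1)/2 = 5 + 55 = 60
I^2 = (-1)^60 = +1


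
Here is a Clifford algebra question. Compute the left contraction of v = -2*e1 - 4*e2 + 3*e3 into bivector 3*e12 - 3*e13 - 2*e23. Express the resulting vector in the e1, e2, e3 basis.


Left contraction v _| B = <vB>_1 (grade-1 part of the geometric product vB).
Using e1_|e12 = e2, e2_|e12 = -e1, e1_|e13 = e3, e3_|e13 = -e1, e2_|e23 = e3, e3_|e23 = -e2:
e1 coeff: -v2*b12 - v3*b13 = -(-4)*(3) - (3)*(-3) = 21
e2 coeff: v1*b12 - v3*b23 = (-2)*(3) - (3)*(-2) = 0
e3 coeff: v1*b13 + v2*b23 = (-2)*(-3) + (-4)*(-2) = 14
v _| B = 21*e1 + 0*e2 + 14*e3


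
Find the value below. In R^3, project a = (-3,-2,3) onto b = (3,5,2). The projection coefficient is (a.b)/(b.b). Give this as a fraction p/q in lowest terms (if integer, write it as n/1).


Projection coefficient = (a . b) / (b . b)
a . b = (-3)*3 + (-2)*5 + 3*2
= -9 + (-10) + 6 = -13
b . b = 3^2 + 5^2 + 2^2
= 9 + 25 + 4 = 38
Coefficient = -13/38
In lowest terms: -13/38


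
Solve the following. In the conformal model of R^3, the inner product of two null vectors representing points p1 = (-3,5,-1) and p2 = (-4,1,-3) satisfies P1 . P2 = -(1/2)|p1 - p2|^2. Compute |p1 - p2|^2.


p1 - p2 = (1, 4, 2)
|p1 - p2|^2 = 1^2 + 4^2 + 2^2
= 1 + 16 + 4
= 21


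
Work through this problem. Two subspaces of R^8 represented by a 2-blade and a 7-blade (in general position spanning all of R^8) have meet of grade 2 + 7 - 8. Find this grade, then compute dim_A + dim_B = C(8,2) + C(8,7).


Meet grade = grade(A) + grade(B) - n
= 2 + 7 - 8 = 1
C(8,2) = 28
C(8,7) = 8
dim_A + dim_B = 28 + 8 = 36


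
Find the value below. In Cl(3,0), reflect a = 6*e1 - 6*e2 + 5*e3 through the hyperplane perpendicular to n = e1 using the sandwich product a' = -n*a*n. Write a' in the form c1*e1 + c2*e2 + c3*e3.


Reflection formula: a' = -n*a*n, with n = e1 (unit vector, n^2 = 1).
For reflection through hyperplane perp to e1:
The component along e1 flips sign, others stay.
a = (6, -6, 5)
a' = (-6, -6, 5)
a' = -6*e1 - 6*e2 + 5*e3


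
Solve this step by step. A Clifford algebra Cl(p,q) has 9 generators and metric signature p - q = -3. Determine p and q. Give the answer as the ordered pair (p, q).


We need p + q = 9 and p - q = -3.
Adding: 2p = 9 + (-3) = 6, so p = 3.
Then q = 9 - 3 = 6.
(p, q) = (3, 6)


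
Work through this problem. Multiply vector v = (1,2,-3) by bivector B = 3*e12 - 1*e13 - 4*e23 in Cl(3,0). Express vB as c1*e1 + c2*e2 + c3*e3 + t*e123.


vB has grade-1 (vector) and grade-3 (trivector) parts: vB = (v _| B) + (v ^ B).
Vector part <vB>_1:
  e1: -v2*b12 - v3*b13 = -(2)*(3) - (-3)*(-1) = -9
  e2: v1*b12 - v3*b23 = (1)*(3) - (-3)*(-4) = -9
  e3: v1*b13 + v2*b23 = (1)*(-1) + (2)*(-4) = -9
Trivector part <vB>_3:
  e123: v1*b23 - v2*b13 + v3*b12 = (1)*(-4) - (2)*(-1) + (-3)*(3) = -11
vB = -9*e1 - 9*e2 - 9*e3 - 11*e123


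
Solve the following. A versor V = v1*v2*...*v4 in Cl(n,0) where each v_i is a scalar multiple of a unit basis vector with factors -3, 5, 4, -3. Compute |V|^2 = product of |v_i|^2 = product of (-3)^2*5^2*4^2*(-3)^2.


Each vector v_i has |v_i|^2 = s_i^2
Squared scales: (-3)^2 = 9, 5^2 = 25, 4^2 = 16, (-3)^2 = 9
|V|^2 = 9 * 25 * 16 * 9
= 32400


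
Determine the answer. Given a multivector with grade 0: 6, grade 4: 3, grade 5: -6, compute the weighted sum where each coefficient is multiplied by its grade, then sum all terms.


Grade-weighted sum = sum of grade_k * coefficient_k
0*6 = 0
4*3 = 12
5*(-6) = -30
Total = 0 + 12 + (-30) = -18


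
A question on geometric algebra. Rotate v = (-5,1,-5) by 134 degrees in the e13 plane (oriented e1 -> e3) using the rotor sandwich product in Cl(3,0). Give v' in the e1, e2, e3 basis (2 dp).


Rotor R = cos(67deg) - sin(67deg)*e13
Rotation angle theta = 2 * 67 = 134 degrees in the e13 plane (e1 -> e3).
The component perpendicular to the plane (e2) is invariant: v'_2 = v2 = 1.00
cos(134deg) = -0.6947, sin(134deg) = 0.7193
v'_1 = v1*cos(theta) - v3*sin(theta) = -5*(-0.6947) - (-5)*0.7193 = 7.07
v'_3 = v1*sin(theta) + v3*cos(theta) = -5*0.7193 + (-5)*(-0.6947) = -0.12
v' = 7.07*e1 + 1.00*e2 - 0.12*e3


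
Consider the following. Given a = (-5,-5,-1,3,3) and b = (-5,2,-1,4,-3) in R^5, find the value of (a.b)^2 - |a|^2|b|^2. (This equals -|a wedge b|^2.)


a . b = (-5)*(-5) + (-5)*2 + (-1)*(-1) + 3*4 + 3*(-3)
= 25 + (-10) + 1 + 12 + (-9) = 19
|a|^2 = (-5)^2 + (-5)^2 + (-1)^2 + 3^2 + 3^2 = 69
|b|^2 = (-5)^2 + 2^2 + (-1)^2 + 4^2 + (-3)^2 = 55
(a.b)^2 = 19^2 = 361
|a|^2 * |b|^2 = 69 * 55 = 3795
Result = 361 - 3795 = -3434


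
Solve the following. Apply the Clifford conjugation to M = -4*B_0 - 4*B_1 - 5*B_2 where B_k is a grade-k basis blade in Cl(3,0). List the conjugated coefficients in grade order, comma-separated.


Clifford conjugate sign for grade k: (-1)^(k(k+1)/2)
Grade 0: (-1)^(0*1/2) = (-1)^0 = 1, coeff -4 -> -4
Grade 1: (-1)^(1*2/2) = (-1)^1 = -1, coeff -4 -> 4
Grade 2: (-1)^(2*3/2) = (-1)^3 = -1, coeff -5 -> 5
Conjugated coefficients: -4, 4, 5


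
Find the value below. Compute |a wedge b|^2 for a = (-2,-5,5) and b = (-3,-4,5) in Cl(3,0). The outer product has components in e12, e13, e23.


a wedge b = (a1*b2 - a2*b1)*e12 + (a1*b3 - a3*b1)*e13 + (a2*b3 - a3*b2)*e23
e12 coeff: (-2)*(-4) - (-5)*(-3) = 8 - 15 = -7
e13 coeff: (-2)*5 - 5*(-3) = -10 - (-15) = 5
e23 coeff: (-5)*5 - 5*(-4) = -25 - (-20) = -5
|a wedge b|^2 = (-7)^2 + 5^2 + (-5)^2
= 49 + 25 + 25
= 99


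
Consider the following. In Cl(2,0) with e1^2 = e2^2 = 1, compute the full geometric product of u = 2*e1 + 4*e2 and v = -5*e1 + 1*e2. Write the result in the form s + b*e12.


Expand: (2*e1 + 4*e2)(-5*e1 + 1*e2)
= 2*(-5)*e1e1 + 2*1*e1e2 + 4*(-5)*e2e1 + 4*1*e2e2
Using e1^2 = e2^2 = 1, e2e1 = -e1e2:
Scalar part s = 2*(-5) + 4*1 = -10 + 4 = -6
Bivector part b = 2*1 - 4*(-5) = 2 - (-20) = 22
uv = -6 + 22*e12


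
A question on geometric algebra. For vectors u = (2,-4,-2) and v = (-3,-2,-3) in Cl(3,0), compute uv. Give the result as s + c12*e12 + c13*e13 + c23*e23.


In Cl(3,0): e_i^2 = 1, e_ie_j = -e_je_i for i != j.
Scalar part = u . v = 2*(-3) + (-4)*(-2) + (-2)*(-3)
= -6 + 8 + 6 = 8
e12 coeff = 2*(-2) - (-4)*(-3) = -4 - 12 = -16
e13 coeff = 2*(-3) - (-2)*(-3) = -6 - 6 = -12
e23 coeff = (-4)*(-3) - (-2)*(-2) = 12 - 4 = 8
uv = 8 - 16*e12 - 12*e13 + 8*e23


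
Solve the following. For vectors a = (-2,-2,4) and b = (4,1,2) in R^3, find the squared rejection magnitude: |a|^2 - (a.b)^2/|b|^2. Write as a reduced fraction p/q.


|a|^2 = (-2)^2 + (-2)^2 + 4^2 = 24
|b|^2 = 4^2 + 1^2 + 2^2 = 21
a . b = (-2)*4 + (-2)*1 + 4*2 = -2
(a.b)^2 = (-2)^2 = 4
|rej|^2 = 24 - 4/21
= (504 - 4)/21
= 500/21
In lowest terms: 500/21


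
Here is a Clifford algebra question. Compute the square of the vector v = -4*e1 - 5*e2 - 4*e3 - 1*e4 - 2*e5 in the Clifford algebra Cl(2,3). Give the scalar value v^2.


v^2 = sum of c_i^2 * e_i^2
Positive signature terms (e_i^2 = +1): (-4)^2 + (-5)^2 = 41
Negative signature terms (e_j^2 = -1): (-4)^2 + (-1)^2 + (-2)^2 = 21
v^2 = 41 - 21 = 20


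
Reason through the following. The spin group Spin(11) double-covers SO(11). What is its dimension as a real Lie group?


Spin(n) double-covers SO(n); both have Lie algebra so(n) of dimension n(n-1)/2.
n = 11
n(n-1) = 11 * 10 = 110
dim Spin(11) = 110/2 = 55


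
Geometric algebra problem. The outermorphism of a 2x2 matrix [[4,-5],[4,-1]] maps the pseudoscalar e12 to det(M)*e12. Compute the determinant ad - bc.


The outermorphism of a linear map f sends e1^e2 to f(e1)^f(e2).
f(e1) = 4*e1 + 4*e2
f(e2) = -5*e1 - 1*e2
f(e1) ^ f(e2) = (4*e1 + 4*e2) ^ (-5*e1 - 1*e2)
= 4*(-1)*e12 + 4*(-5)*e21
= (-4 - (-20))*e12
= 16*e12
Coefficient = 16


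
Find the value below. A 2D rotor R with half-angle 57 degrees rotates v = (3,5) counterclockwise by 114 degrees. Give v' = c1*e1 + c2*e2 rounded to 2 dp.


Rotor R = cos(57deg) - sin(57deg)*e12
Rotation angle theta = 2 * 57 = 114 degrees
v' = R*v*~R rotates v by theta.
cos(114deg) = -0.4067, sin(114deg) = 0.9135
v'_1 = 3*cos(114deg) - 5*sin(114deg)
= 3*(-0.4067) - 5*0.9135
= -5.79
v'_2 = 3*sin(114deg) + 5*cos(114deg)
= 3*0.9135 + 5*(-0.4067)
= 0.71
v' = -5.79*e1 + 0.71*e2


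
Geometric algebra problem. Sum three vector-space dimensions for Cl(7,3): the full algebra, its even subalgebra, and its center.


n = 7 + 3 = 10
Total dim = 2^10 = 1024
Even subalgebra dim = 2^9 = 512
n is even, so center dim = 1
Sum = 1024 + 512 + 1 = 1537


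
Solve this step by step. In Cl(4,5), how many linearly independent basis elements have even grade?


Even subalgebra dimension = 2^(n-1)
n = 4 + 5 = 9
2^(9 - 1) = 2^8 = 256
Verification: sum of C(9,k) for even k = 1 + 36 + 126 + 84 + 9 = 256
Result = 256


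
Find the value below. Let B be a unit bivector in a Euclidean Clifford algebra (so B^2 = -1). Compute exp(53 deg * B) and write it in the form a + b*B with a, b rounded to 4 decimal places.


For a unit bivector B with B^2 = -1, the exponential series gives
e^(theta*B) = cos(theta) + sin(theta)*B (the GA analogue of Euler's formula).
theta = 53 degrees = 0.925025 rad
cos(53 deg) = 0.6018
sin(53 deg) = 0.7986
exp(theta*B) = 0.6018 + 0.7986*B


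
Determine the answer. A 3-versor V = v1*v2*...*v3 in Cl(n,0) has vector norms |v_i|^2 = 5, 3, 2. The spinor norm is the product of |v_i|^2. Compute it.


Spinor norm N(V) = |v1|^2 * |v2|^2 * ... * |v3|^2
= 5 * 3 * 2
Running product: 5, 15, 30
N(V) = 30


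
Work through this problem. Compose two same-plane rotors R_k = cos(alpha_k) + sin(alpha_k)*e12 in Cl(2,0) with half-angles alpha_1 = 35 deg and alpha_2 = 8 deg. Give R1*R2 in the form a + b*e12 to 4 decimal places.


Same-plane rotors commute and their half-angles add:
R1*R2 = cos(a1 + a2) + sin(a1 + a2)*e12.
a1 + a2 = 35 + 8 = 43 deg
cos(43 deg) = 0.7314
sin(43 deg) = 0.6820
R1*R2 = 0.7314 + 0.6820*e12


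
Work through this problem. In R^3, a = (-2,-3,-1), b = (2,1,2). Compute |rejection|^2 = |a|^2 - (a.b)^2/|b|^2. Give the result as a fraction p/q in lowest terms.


|a|^2 = (-2)^2 + (-3)^2 + (-1)^2 = 14
|b|^2 = 2^2 + 1^2 + 2^2 = 9
a . b = (-2)*2 + (-3)*1 + (-1)*2 = -9
(a.b)^2 = (-9)^2 = 81
|rej|^2 = 14 - 81/9
= (126 - 81)/9
= 45/9
In lowest terms: 5/1


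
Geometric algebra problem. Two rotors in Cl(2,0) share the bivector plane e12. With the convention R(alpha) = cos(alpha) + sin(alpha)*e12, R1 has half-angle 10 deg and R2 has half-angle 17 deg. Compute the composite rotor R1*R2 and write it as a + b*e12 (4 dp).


Same-plane rotors commute and their half-angles add:
R1*R2 = cos(a1 + a2) + sin(a1 + a2)*e12.
a1 + a2 = 10 + 17 = 27 deg
cos(27 deg) = 0.8910
sin(27 deg) = 0.4540
R1*R2 = 0.8910 + 0.4540*e12


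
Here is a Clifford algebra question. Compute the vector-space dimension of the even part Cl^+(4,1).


Even subalgebra dimension = 2^(n-1)
n = 4 + 1 = 5
2^(5 - 1) = 2^4 = 16
Verification: sum of C(5,k) for even k = 1 + 10 + 5 = 16
Result = 16


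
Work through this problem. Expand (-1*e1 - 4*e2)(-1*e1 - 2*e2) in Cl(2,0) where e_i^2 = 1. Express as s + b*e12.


Expand: (-1*e1 - 4*e2)(-1*e1 - 2*e2)
= (-1)*(-1)*e1e1 + (-1)*(-2)*e1e2 + (-4)*(-1)*e2e1 + (-4)*(-2)*e2e2
Using e1^2 = e2^2 = 1, e2e1 = -e1e2:
Scalar part s = (-1)*(-1) + (-4)*(-2) = 1 + 8 = 9
Bivector part b = (-1)*(-2) - (-4)*(-1) = 2 - 4 = -2
uv = 9 - 2*e12


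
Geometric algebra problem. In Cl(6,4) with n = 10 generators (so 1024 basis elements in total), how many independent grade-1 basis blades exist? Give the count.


Number of grade-k basis blades in Cl(p,q) with n = p + q is C(n, k).
n = 6 + 4 = 10
C(10, 1) = 10! / (1! * 9!)
= 3628800 / (1 * 362880)
= 10


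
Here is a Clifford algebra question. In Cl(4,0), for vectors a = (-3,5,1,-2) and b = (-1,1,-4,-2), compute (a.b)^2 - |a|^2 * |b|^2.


a . b = (-3)*(-1) + 5*1 + 1*(-4) + (-2)*(-2)
= 3 + 5 + (-4) + 4 = 8
|a|^2 = (-3)^2 + 5^2 + 1^2 + (-2)^2 = 39
|b|^2 = (-1)^2 + 1^2 + (-4)^2 + (-2)^2 = 22
(a.b)^2 = 8^2 = 64
|a|^2 * |b|^2 = 39 * 22 = 858
Result = 64 - 858 = -794


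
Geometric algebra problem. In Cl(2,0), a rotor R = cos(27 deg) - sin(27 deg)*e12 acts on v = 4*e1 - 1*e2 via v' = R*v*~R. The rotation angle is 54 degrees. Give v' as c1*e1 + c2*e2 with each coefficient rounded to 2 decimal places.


Rotor R = cos(27deg) - sin(27deg)*e12
Rotation angle theta = 2 * 27 = 54 degrees
v' = R*v*~R rotates v by theta.
cos(54deg) = 0.5878, sin(54deg) = 0.8090
v'_1 = 4*cos(54deg) - (-1)*sin(54deg)
= 4*0.5878 - (-1)*0.8090
= 3.16
v'_2 = 4*sin(54deg) + (-1)*cos(54deg)
= 4*0.8090 + (-1)*0.5878
= 2.65
v' = 3.16*e1 + 2.65*e2


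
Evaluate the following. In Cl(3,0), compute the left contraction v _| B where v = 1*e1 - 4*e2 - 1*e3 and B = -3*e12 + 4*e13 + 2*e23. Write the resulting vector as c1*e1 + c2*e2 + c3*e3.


Left contraction v _| B = <vB>_1 (grade-1 part of the geometric product vB).
Using e1_|e12 = e2, e2_|e12 = -e1, e1_|e13 = e3, e3_|e13 = -e1, e2_|e23 = e3, e3_|e23 = -e2:
e1 coeff: -v2*b12 - v3*b13 = -(-4)*(-3) - (-1)*(4) = -8
e2 coeff: v1*b12 - v3*b23 = (1)*(-3) - (-1)*(2) = -1
e3 coeff: v1*b13 + v2*b23 = (1)*(4) + (-4)*(2) = -4
v _| B = -8*e1 - 1*e2 - 4*e3


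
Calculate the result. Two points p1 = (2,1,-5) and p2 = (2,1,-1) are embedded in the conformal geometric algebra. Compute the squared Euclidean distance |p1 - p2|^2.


p1 - p2 = (0, 0, -4)
|p1 - p2|^2 = 0^2 + 0^2 + (-4)^2
= 0 + 0 + 16
= 16


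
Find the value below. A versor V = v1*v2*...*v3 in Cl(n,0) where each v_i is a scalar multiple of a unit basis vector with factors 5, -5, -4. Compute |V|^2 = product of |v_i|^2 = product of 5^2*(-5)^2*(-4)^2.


Each vector v_i has |v_i|^2 = s_i^2
Squared scales: 5^2 = 25, (-5)^2 = 25, (-4)^2 = 16
|V|^2 = 25 * 25 * 16
= 10000


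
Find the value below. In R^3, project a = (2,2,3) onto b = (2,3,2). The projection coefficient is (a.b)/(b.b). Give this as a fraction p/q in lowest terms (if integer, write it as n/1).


Projection coefficient = (a . b) / (b . b)
a . b = 2*2 + 2*3 + 3*2
= 4 + 6 + 6 = 16
b . b = 2^2 + 3^2 + 2^2
= 4 + 9 + 4 = 17
Coefficient = 16/17
In lowest terms: 16/17


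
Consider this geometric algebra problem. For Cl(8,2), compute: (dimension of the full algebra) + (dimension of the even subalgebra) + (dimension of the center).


n = 8 + 2 = 10
Total dim = 2^10 = 1024
Even subalgebra dim = 2^9 = 512
n is even, so center dim = 1
Sum = 1024 + 512 + 1 = 1537


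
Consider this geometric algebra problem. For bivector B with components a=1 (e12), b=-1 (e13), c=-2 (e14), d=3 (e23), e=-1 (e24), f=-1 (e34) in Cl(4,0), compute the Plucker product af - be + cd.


Plucker relation: af - be + cd
a*f = 1*(-1) = -1
b*e = (-1)*(-1) = 1
c*d = (-2)*3 = -6
af - be + cd = -1 - 1 + (-6)
= -8


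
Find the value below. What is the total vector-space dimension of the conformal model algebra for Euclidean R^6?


The conformal model of R^6 uses Cl(7,1): the 6 Euclidean generators plus two extra orthogonal generators e+ (e+^2 = +1) and e- (e-^2 = -1), from which the null vectors e0, einf are built.
Number of generators m = 6 + 2 = 8.
dim Cl(p,q) = 2^m = 2^8 = 256


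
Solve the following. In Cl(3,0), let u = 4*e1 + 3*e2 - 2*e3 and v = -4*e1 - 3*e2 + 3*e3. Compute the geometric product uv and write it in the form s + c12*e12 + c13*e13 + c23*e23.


In Cl(3,0): e_i^2 = 1, e_ie_j = -e_je_i for i != j.
Scalar part = u . v = 4*(-4) + 3*(-3) + (-2)*3
= -16 + (-9) + (-6) = -31
e12 coeff = 4*(-3) - 3*(-4) = -12 - (-12) = 0
e13 coeff = 4*3 - (-2)*(-4) = 12 - 8 = 4
e23 coeff = 3*3 - (-2)*(-3) = 9 - 6 = 3
uv = -31 + 0*e12 + 4*e13 + 3*e23


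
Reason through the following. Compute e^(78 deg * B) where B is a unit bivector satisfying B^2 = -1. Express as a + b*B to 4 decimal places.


For a unit bivector B with B^2 = -1, the exponential series gives
e^(theta*B) = cos(theta) + sin(theta)*B (the GA analogue of Euler's formula).
theta = 78 degrees = 1.361357 rad
cos(78 deg) = 0.2079
sin(78 deg) = 0.9781
exp(theta*B) = 0.2079 + 0.9781*B


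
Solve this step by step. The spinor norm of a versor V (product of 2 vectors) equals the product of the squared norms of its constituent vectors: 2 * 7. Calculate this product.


Spinor norm N(V) = |v1|^2 * |v2|^2 * ... * |v2|^2
= 2 * 7
Running product: 2, 14
N(V) = 14


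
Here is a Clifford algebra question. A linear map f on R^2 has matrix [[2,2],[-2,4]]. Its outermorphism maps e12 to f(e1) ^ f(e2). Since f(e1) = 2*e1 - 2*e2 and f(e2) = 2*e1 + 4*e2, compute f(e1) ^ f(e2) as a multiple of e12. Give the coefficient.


The outermorphism of a linear map f sends e1^e2 to f(e1)^f(e2).
f(e1) = 2*e1 - 2*e2
f(e2) = 2*e1 + 4*e2
f(e1) ^ f(e2) = (2*e1 - 2*e2) ^ (2*e1 + 4*e2)
= 2*4*e12 + (-2)*2*e21
= (8 - (-4))*e12
= 12*e12
Coefficient = 12


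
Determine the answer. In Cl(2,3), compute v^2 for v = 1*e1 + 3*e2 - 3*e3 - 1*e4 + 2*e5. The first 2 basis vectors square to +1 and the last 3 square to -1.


v^2 = sum of c_i^2 * e_i^2
Positive signature terms (e_i^2 = +1): 1^2 + 3^2 = 10
Negative signature terms (e_j^2 = -1): (-3)^2 + (-1)^2 + 2^2 = 14
v^2 = 10 - 14 = -4


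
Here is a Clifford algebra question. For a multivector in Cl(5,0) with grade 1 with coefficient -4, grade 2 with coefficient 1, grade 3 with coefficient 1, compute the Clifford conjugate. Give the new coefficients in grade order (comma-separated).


Clifford conjugate sign for grade k: (-1)^(k(k+1)/2)
Grade 1: (-1)^(1*2/2) = (-1)^1 = -1, coeff -4 -> 4
Grade 2: (-1)^(2*3/2) = (-1)^3 = -1, coeff 1 -> -1
Grade 3: (-1)^(3*4/2) = (-1)^6 = 1, coeff 1 -> 1
Conjugated coefficients: 4, -1, 1


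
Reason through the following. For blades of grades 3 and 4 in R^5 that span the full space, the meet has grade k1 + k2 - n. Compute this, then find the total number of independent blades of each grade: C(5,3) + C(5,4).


Meet grade = grade(A) + grade(B) - n
= 3 + 4 - 5 = 2
C(5,3) = 10
C(5,4) = 5
dim_A + dim_B = 10 + 5 = 15


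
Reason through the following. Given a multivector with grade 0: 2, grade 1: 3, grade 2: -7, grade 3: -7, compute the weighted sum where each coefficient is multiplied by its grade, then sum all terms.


Grade-weighted sum = sum of grade_k * coefficient_k
0*2 = 0
1*3 = 3
2*(-7) = -14
3*(-7) = -21
Total = 0 + 3 + (-14) + (-21) = -32


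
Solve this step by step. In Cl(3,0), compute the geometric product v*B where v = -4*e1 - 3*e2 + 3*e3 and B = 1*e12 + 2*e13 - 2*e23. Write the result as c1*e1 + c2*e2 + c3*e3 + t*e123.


vB has grade-1 (vector) and grade-3 (trivector) parts: vB = (v _| B) + (v ^ B).
Vector part <vB>_1:
  e1: -v2*b12 - v3*b13 = -(-3)*(1) - (3)*(2) = -3
  e2: v1*b12 - v3*b23 = (-4)*(1) - (3)*(-2) = 2
  e3: v1*b13 + v2*b23 = (-4)*(2) + (-3)*(-2) = -2
Trivector part <vB>_3:
  e123: v1*b23 - v2*b13 + v3*b12 = (-4)*(-2) - (-3)*(2) + (3)*(1) = 17
vB = -3*e1 + 2*e2 - 2*e3 + 17*e123


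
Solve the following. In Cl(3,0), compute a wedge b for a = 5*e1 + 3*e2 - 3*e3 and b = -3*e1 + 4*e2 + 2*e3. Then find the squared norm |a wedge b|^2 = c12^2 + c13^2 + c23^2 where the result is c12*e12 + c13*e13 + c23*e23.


a wedge b = (a1*b2 - a2*b1)*e12 + (a1*b3 - a3*b1)*e13 + (a2*b3 - a3*b2)*e23
e12 coeff: 5*4 - 3*(-3) = 20 - (-9) = 29
e13 coeff: 5*2 - (-3)*(-3) = 10 - 9 = 1
e23 coeff: 3*2 - (-3)*4 = 6 - (-12) = 18
|a wedge b|^2 = 29^2 + 1^2 + 18^2
= 841 + 1 + 324
= 1166


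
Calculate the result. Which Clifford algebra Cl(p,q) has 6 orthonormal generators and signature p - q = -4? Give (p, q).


We need p + q = 6 and p - q = -4.
Adding: 2p = 6 + (-4) = 2, so p = 1.
Then q = 6 - 1 = 5.
(p, q) = (1, 5)


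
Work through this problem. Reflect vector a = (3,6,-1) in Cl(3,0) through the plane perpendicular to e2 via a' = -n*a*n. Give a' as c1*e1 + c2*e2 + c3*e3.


Reflection formula: a' = -n*a*n, with n = e2 (unit vector, n^2 = 1).
For reflection through hyperplane perp to e2:
The component along e2 flips sign, others stay.
a = (3, 6, -1)
a' = (3, -6, -1)
a' = 3*e1 - 6*e2 - 1*e3


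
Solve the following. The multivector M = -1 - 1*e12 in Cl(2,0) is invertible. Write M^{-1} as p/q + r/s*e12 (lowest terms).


M = -1 - 1*e12, where e12^2 = -1.
Since M commutes with its reverse ~M = a - b*e12, M * ~M = a^2 - b^2*e12^2 = a^2 + b^2.
So M^{-1} = ~M / (a^2 + b^2) = (a - b*e12)/(a^2 + b^2).
a^2 + b^2 = 1 + 1 = 2
Scalar part = -1/2 = -1/2
Bivector coeff = 1/2 = 1/2
M^{-1} = -1/2 + 1/2*e12


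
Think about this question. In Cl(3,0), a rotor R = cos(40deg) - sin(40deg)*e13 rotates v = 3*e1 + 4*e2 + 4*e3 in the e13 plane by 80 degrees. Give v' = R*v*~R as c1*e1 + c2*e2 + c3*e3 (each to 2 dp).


Rotor R = cos(40deg) - sin(40deg)*e13
Rotation angle theta = 2 * 40 = 80 degrees in the e13 plane (e1 -> e3).
The component perpendicular to the plane (e2) is invariant: v'_2 = v2 = 4.00
cos(80deg) = 0.1736, sin(80deg) = 0.9848
v'_1 = v1*cos(theta) - v3*sin(theta) = 3*0.1736 - 4*0.9848 = -3.42
v'_3 = v1*sin(theta) + v3*cos(theta) = 3*0.9848 + 4*0.1736 = 3.65
v' = -3.42*e1 + 4.00*e2 + 3.65*e3


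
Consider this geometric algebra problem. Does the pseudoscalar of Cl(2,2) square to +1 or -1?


The pseudoscalar I = e1...e_n (product of all n generators) of Cl(p,q) satisfies I^2 = (-1)^(q + n(n-1)/2).
p = 2, q = 2, n = p + q = 4
n(n-1)/2 = 4 * 3 / 2 = 6
Exponent = q + n(n-1)/2 = 2 + 6 = 8
I^2 = (-1)^8 = +1


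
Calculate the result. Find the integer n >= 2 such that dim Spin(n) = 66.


dim Spin(n) = dim so(n) = n(n-1)/2.
Solve n(n-1)/2 = 66, i.e. n^2 - n - 132 = 0.
Discriminant = 1 + 8*66 = 529
n = (1 + sqrt(529))/2 = (1 + 23)/2 = 12


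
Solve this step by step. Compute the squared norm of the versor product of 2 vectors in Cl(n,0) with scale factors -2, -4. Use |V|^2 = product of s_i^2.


Each vector v_i has |v_i|^2 = s_i^2
Squared scales: (-2)^2 = 4, (-4)^2 = 16
|V|^2 = 4 * 16
= 64


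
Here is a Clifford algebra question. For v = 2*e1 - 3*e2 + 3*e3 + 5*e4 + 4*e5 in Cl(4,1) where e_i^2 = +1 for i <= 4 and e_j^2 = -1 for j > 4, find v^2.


v^2 = sum of c_i^2 * e_i^2
Positive signature terms (e_i^2 = +1): 2^2 + (-3)^2 + 3^2 + 5^2 = 47
Negative signature terms (e_j^2 = -1): 4^2 = 16
v^2 = 47 - 16 = 31


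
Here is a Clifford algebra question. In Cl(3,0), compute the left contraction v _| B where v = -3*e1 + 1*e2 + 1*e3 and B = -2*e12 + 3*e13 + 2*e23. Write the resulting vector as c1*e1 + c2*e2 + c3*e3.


Left contraction v _| B = <vB>_1 (grade-1 part of the geometric product vB).
Using e1_|e12 = e2, e2_|e12 = -e1, e1_|e13 = e3, e3_|e13 = -e1, e2_|e23 = e3, e3_|e23 = -e2:
e1 coeff: -v2*b12 - v3*b13 = -(1)*(-2) - (1)*(3) = -1
e2 coeff: v1*b12 - v3*b23 = (-3)*(-2) - (1)*(2) = 4
e3 coeff: v1*b13 + v2*b23 = (-3)*(3) + (1)*(2) = -7
v _| B = -1*e1 + 4*e2 - 7*e3


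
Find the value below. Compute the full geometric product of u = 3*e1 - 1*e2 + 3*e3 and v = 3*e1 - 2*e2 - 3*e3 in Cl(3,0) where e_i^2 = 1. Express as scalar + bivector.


In Cl(3,0): e_i^2 = 1, e_ie_j = -e_je_i for i != j.
Scalar part = u . v = 3*3 + (-1)*(-2) + 3*(-3)
= 9 + 2 + (-9) = 2
e12 coeff = 3*(-2) - (-1)*3 = -6 - (-3) = -3
e13 coeff = 3*(-3) - 3*3 = -9 - 9 = -18
e23 coeff = (-1)*(-3) - 3*(-2) = 3 - (-6) = 9
uv = 2 - 3*e12 - 18*e13 + 9*e23


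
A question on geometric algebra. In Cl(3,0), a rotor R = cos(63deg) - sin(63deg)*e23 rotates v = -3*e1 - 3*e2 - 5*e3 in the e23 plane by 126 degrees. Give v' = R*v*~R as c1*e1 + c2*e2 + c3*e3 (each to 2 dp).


Rotor R = cos(63deg) - sin(63deg)*e23
Rotation angle theta = 2 * 63 = 126 degrees in the e23 plane (e2 -> e3).
The component perpendicular to the plane (e1) is invariant: v'_1 = v1 = -3.00
cos(126deg) = -0.5878, sin(126deg) = 0.8090
v'_2 = v2*cos(theta) - v3*sin(theta) = -3*(-0.5878) - (-5)*0.8090 = 5.81
v'_3 = v2*sin(theta) + v3*cos(theta) = -3*0.8090 + (-5)*(-0.5878) = 0.51
v' = -3.00*e1 + 5.81*e2 + 0.51*e3


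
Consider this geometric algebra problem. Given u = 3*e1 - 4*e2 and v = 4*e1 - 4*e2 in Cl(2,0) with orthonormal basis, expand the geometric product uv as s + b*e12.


Expand: (3*e1 - 4*e2)(4*e1 - 4*e2)
= 3*4*e1e1 + 3*(-4)*e1e2 + (-4)*4*e2e1 + (-4)*(-4)*e2e2
Using e1^2 = e2^2 = 1, e2e1 = -e1e2:
Scalar part s = 3*4 + (-4)*(-4) = 12 + 16 = 28
Bivector part b = 3*(-4) - (-4)*4 = -12 - (-16) = 4
uv = 28 + 4*e12


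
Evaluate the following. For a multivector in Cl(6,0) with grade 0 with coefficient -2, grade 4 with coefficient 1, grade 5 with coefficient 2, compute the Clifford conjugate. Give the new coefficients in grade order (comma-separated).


Clifford conjugate sign for grade k: (-1)^(k(k+1)/2)
Grade 0: (-1)^(0*1/2) = (-1)^0 = 1, coeff -2 -> -2
Grade 4: (-1)^(4*5/2) = (-1)^10 = 1, coeff 1 -> 1
Grade 5: (-1)^(5*6/2) = (-1)^15 = -1, coeff 2 -> -2
Conjugated coefficients: -2, 1, -2


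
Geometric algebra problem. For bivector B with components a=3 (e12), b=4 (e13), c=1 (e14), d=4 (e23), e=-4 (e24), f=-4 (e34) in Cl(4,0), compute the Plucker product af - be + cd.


Plucker relation: af - be + cd
a*f = 3*(-4) = -12
b*e = 4*(-4) = -16
c*d = 1*4 = 4
af - be + cd = -12 - (-16) + 4
= 8


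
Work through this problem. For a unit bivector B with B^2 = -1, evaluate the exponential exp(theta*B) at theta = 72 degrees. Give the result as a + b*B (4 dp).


For a unit bivector B with B^2 = -1, the exponential series gives
e^(theta*B) = cos(theta) + sin(theta)*B (the GA analogue of Euler's formula).
theta = 72 degrees = 1.256637 rad
cos(72 deg) = 0.3090
sin(72 deg) = 0.9511
exp(theta*B) = 0.3090 + 0.9511*B


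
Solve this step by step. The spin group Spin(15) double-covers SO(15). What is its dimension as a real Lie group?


Spin(n) double-covers SO(n); both have Lie algebra so(n) of dimension n(n-1)/2.
n = 15
n(n-1) = 15 * 14 = 210
dim Spin(15) = 210/2 = 105


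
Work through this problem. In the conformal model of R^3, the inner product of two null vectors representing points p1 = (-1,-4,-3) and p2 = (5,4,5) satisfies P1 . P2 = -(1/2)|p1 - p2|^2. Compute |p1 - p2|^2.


p1 - p2 = (-6, -8, -8)
|p1 - p2|^2 = (-6)^2 + (-8)^2 + (-8)^2
= 36 + 64 + 64
= 164


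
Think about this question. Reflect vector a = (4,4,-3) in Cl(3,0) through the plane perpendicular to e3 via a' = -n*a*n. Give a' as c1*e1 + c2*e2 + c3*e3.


Reflection formula: a' = -n*a*n, with n = e3 (unit vector, n^2 = 1).
For reflection through hyperplane perp to e3:
The component along e3 flips sign, others stay.
a = (4, 4, -3)
a' = (4, 4, 3)
a' = 4*e1 + 4*e2 + 3*e3


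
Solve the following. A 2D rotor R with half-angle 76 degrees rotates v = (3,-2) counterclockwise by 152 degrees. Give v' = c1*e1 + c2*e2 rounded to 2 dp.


Rotor R = cos(76deg) - sin(76deg)*e12
Rotation angle theta = 2 * 76 = 152 degrees
v' = R*v*~R rotates v by theta.
cos(152deg) = -0.8829, sin(152deg) = 0.4695
v'_1 = 3*cos(152deg) - (-2)*sin(152deg)
= 3*(-0.8829) - (-2)*0.4695
= -1.71
v'_2 = 3*sin(152deg) + (-2)*cos(152deg)
= 3*0.4695 + (-2)*(-0.8829)
= 3.17
v' = -1.71*e1 + 3.17*e2
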